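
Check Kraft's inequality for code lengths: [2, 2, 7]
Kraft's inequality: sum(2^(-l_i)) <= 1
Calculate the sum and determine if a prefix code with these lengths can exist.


Sum = 2^(-2) + 2^(-2) + 2^(-7)
    = 0.25 + 0.25 + 0.0078125
    = 65/128 = 0.5078125
Since 0.5078125 <= 1, Kraft's inequality IS satisfied.
A prefix code with these lengths CAN exist.

Kraft sum = 0.5078125. Satisfied.


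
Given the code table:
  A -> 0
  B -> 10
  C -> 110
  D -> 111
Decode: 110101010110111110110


Decoding:
110 -> C
10 -> B
10 -> B
10 -> B
110 -> C
111 -> D
110 -> C
110 -> C


Result: CBBBCDCC


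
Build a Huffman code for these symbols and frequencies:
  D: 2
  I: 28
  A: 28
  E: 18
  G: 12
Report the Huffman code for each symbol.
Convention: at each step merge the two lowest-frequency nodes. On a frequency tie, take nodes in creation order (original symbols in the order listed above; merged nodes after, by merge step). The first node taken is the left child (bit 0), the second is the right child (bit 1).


Huffman tree construction:
Step 1: Merge D(2) + G(12) = 14
Step 2: Merge (D+G)(14) + E(18) = 32
Step 3: Merge I(28) + A(28) = 56
Step 4: Merge ((D+G)+E)(32) + (I+A)(56) = 88
Read each symbol's code off the tree from the root (left child = 0, right child = 1).

Codes:
  D: 000 (length 3)
  I: 10 (length 2)
  A: 11 (length 2)
  E: 01 (length 2)
  G: 001 (length 3)
Average code length: 190/88 = 2.1591 bits/symbol


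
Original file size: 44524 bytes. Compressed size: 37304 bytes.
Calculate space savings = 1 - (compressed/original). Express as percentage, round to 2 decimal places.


ratio = compressed/original = 37304/44524 = 0.83784
savings = 1 - ratio = 1 - 0.83784 = 0.16216
as a percentage: 0.16216 * 100 = 16.22%

Space savings = 1 - 37304/44524 = 16.22%


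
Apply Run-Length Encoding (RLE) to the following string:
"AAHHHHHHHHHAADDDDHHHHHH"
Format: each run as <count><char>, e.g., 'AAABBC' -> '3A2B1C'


Scanning runs left to right:
  i=0: run of 'A' x 2 -> '2A'
  i=2: run of 'H' x 9 -> '9H'
  i=11: run of 'A' x 2 -> '2A'
  i=13: run of 'D' x 4 -> '4D'
  i=17: run of 'H' x 6 -> '6H'

RLE = 2A9H2A4D6H


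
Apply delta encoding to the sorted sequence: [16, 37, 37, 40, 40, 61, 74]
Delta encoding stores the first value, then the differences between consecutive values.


First value: 16
Deltas:
  37 - 16 = 21
  37 - 37 = 0
  40 - 37 = 3
  40 - 40 = 0
  61 - 40 = 21
  74 - 61 = 13


Delta encoded: [16, 21, 0, 3, 0, 21, 13]


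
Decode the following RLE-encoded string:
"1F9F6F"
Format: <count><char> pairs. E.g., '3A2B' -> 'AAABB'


Expanding each <count><char> pair:
  1F -> 'F'
  9F -> 'FFFFFFFFF'
  6F -> 'FFFFFF'

Decoded = FFFFFFFFFFFFFFFF


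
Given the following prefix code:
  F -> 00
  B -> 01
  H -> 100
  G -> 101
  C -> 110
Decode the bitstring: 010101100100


Decoding step by step:
Bits 01 -> B
Bits 01 -> B
Bits 01 -> B
Bits 100 -> H
Bits 100 -> H


Decoded message: BBBHH


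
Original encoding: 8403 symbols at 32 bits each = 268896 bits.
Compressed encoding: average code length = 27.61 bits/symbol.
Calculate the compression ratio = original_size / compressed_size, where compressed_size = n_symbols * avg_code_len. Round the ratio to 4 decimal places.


original_size = n_symbols * orig_bits = 8403 * 32 = 268896 bits
compressed_size = n_symbols * avg_code_len = 8403 * 27.61 = 232006.83 bits
ratio = original_size / compressed_size = 268896 / 232006.83 = 1.159

Compression ratio = 1.159


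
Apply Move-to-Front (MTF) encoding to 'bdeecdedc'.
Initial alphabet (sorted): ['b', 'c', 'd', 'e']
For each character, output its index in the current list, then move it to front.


MTF encoding:
'b': index 0 in ['b', 'c', 'd', 'e'] -> ['b', 'c', 'd', 'e']
'd': index 2 in ['b', 'c', 'd', 'e'] -> ['d', 'b', 'c', 'e']
'e': index 3 in ['d', 'b', 'c', 'e'] -> ['e', 'd', 'b', 'c']
'e': index 0 in ['e', 'd', 'b', 'c'] -> ['e', 'd', 'b', 'c']
'c': index 3 in ['e', 'd', 'b', 'c'] -> ['c', 'e', 'd', 'b']
'd': index 2 in ['c', 'e', 'd', 'b'] -> ['d', 'c', 'e', 'b']
'e': index 2 in ['d', 'c', 'e', 'b'] -> ['e', 'd', 'c', 'b']
'd': index 1 in ['e', 'd', 'c', 'b'] -> ['d', 'e', 'c', 'b']
'c': index 2 in ['d', 'e', 'c', 'b'] -> ['c', 'd', 'e', 'b']


Output: [0, 2, 3, 0, 3, 2, 2, 1, 2]


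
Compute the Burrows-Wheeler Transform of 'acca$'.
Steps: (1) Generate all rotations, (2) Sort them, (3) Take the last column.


Rotations (sorted):
  0: $acca -> last char: a
  1: a$acc -> last char: c
  2: acca$ -> last char: $
  3: ca$ac -> last char: c
  4: cca$a -> last char: a


BWT = ac$ca


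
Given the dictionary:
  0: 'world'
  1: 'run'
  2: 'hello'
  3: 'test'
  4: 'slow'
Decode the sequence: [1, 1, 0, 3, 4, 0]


Look up each index in the dictionary:
  1 -> 'run'
  1 -> 'run'
  0 -> 'world'
  3 -> 'test'
  4 -> 'slow'
  0 -> 'world'

Decoded: "run run world test slow world"


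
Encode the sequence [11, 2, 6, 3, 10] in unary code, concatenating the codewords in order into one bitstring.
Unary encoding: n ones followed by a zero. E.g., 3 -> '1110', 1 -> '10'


Encode each number as n ones followed by a terminating 0:
  11 -> 111111111110 (12 bits)
  2 -> 110 (3 bits)
  6 -> 1111110 (7 bits)
  3 -> 1110 (4 bits)
  10 -> 11111111110 (11 bits)
Total length = 12 + 3 + 7 + 4 + 11 = 37 bits.

Unary([11, 2, 6, 3, 10]) = 1111111111101101111110111011111111110 (37 bits)


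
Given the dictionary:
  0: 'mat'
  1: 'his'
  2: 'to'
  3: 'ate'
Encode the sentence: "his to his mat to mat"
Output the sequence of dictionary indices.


Look up each word in the dictionary:
  'his' -> 1
  'to' -> 2
  'his' -> 1
  'mat' -> 0
  'to' -> 2
  'mat' -> 0

Encoded: [1, 2, 1, 0, 2, 0]


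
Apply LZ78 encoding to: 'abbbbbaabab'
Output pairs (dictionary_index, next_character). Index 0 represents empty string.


LZ78 encoding steps:
Dictionary: {0: ''}
Step 1: w='' (idx 0), next='a' -> output (0, 'a'), add 'a' as idx 1
Step 2: w='' (idx 0), next='b' -> output (0, 'b'), add 'b' as idx 2
Step 3: w='b' (idx 2), next='b' -> output (2, 'b'), add 'bb' as idx 3
Step 4: w='bb' (idx 3), next='a' -> output (3, 'a'), add 'bba' as idx 4
Step 5: w='a' (idx 1), next='b' -> output (1, 'b'), add 'ab' as idx 5
Step 6: w='ab' (idx 5), end of input -> output (5, '')


Encoded: [(0, 'a'), (0, 'b'), (2, 'b'), (3, 'a'), (1, 'b'), (5, '')]


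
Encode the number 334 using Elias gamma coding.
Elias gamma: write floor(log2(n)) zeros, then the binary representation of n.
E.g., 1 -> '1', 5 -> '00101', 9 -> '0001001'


num_bits = floor(log2(334)) + 1 = 9
leading_zeros = num_bits - 1 = 8
binary(334) = 101001110

Elias gamma(334) = '00000000' + '101001110' = 00000000101001110 (17 bits)


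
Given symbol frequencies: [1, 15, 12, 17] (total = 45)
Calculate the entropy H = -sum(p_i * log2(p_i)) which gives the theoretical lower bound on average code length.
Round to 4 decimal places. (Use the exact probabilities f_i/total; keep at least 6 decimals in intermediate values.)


Per-symbol terms -p_i * log2(p_i) with p_i = f_i/45:
  p = 1/45 = 0.022222: log2(p) = -5.491853, -p*log2(p) = 0.122041
  p = 15/45 = 0.333333: log2(p) = -1.584963, -p*log2(p) = 0.528321
  p = 12/45 = 0.266667: log2(p) = -1.906891, -p*log2(p) = 0.508504
  p = 17/45 = 0.377778: log2(p) = -1.404390, -p*log2(p) = 0.530547
H = 0.122041 + 0.528321 + 0.508504 + 0.530547 = 1.689413

H = 1.6894 bits/symbol


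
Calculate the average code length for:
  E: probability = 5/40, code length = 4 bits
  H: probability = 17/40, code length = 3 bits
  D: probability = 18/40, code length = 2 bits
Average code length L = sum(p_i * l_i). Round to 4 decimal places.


Weighted contributions p_i * l_i:
  E: (5/40) * 4 = 20/40
  H: (17/40) * 3 = 51/40
  D: (18/40) * 2 = 36/40
Sum = (20 + 51 + 36)/40 = 107/40

L = 107/40 = 2.6750 bits/symbol


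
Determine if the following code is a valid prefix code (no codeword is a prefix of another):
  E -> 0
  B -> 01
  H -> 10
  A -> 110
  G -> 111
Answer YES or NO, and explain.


Checking each pair (does one codeword prefix another?):
  E='0' vs B='01': prefix -- VIOLATION

NO -- this is NOT a valid prefix code. E (0) is a prefix of B (01).


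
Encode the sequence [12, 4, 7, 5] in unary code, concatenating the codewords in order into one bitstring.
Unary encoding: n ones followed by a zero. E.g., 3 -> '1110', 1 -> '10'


Encode each number as n ones followed by a terminating 0:
  12 -> 1111111111110 (13 bits)
  4 -> 11110 (5 bits)
  7 -> 11111110 (8 bits)
  5 -> 111110 (6 bits)
Total length = 13 + 5 + 8 + 6 = 32 bits.

Unary([12, 4, 7, 5]) = 11111111111101111011111110111110 (32 bits)


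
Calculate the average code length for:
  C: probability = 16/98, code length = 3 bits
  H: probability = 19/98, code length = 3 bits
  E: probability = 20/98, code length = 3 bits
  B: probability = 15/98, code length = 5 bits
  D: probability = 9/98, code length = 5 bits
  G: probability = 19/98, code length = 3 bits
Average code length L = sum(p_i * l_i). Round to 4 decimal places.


Weighted contributions p_i * l_i:
  C: (16/98) * 3 = 48/98
  H: (19/98) * 3 = 57/98
  E: (20/98) * 3 = 60/98
  B: (15/98) * 5 = 75/98
  D: (9/98) * 5 = 45/98
  G: (19/98) * 3 = 57/98
Sum = (48 + 57 + 60 + 75 + 45 + 57)/98 = 342/98

L = 342/98 = 3.4898 bits/symbol


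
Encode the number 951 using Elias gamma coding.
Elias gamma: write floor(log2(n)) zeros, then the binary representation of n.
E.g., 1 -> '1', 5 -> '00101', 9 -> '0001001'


num_bits = floor(log2(951)) + 1 = 10
leading_zeros = num_bits - 1 = 9
binary(951) = 1110110111

Elias gamma(951) = '000000000' + '1110110111' = 0000000001110110111 (19 bits)


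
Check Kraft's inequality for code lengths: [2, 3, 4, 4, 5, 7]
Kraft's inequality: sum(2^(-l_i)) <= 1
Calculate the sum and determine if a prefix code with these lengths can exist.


Sum = 2^(-2) + 2^(-3) + 2^(-4) + 2^(-4) + 2^(-5) + 2^(-7)
    = 0.25 + 0.125 + 0.0625 + 0.0625 + 0.03125 + 0.0078125
    = 69/128 = 0.5390625
Since 0.5390625 <= 1, Kraft's inequality IS satisfied.
A prefix code with these lengths CAN exist.

Kraft sum = 0.5390625. Satisfied.


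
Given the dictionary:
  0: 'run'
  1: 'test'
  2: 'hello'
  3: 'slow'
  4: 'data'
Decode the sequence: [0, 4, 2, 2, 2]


Look up each index in the dictionary:
  0 -> 'run'
  4 -> 'data'
  2 -> 'hello'
  2 -> 'hello'
  2 -> 'hello'

Decoded: "run data hello hello hello"


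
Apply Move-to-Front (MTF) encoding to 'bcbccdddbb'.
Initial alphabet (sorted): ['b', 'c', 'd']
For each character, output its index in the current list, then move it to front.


MTF encoding:
'b': index 0 in ['b', 'c', 'd'] -> ['b', 'c', 'd']
'c': index 1 in ['b', 'c', 'd'] -> ['c', 'b', 'd']
'b': index 1 in ['c', 'b', 'd'] -> ['b', 'c', 'd']
'c': index 1 in ['b', 'c', 'd'] -> ['c', 'b', 'd']
'c': index 0 in ['c', 'b', 'd'] -> ['c', 'b', 'd']
'd': index 2 in ['c', 'b', 'd'] -> ['d', 'c', 'b']
'd': index 0 in ['d', 'c', 'b'] -> ['d', 'c', 'b']
'd': index 0 in ['d', 'c', 'b'] -> ['d', 'c', 'b']
'b': index 2 in ['d', 'c', 'b'] -> ['b', 'd', 'c']
'b': index 0 in ['b', 'd', 'c'] -> ['b', 'd', 'c']


Output: [0, 1, 1, 1, 0, 2, 0, 0, 2, 0]


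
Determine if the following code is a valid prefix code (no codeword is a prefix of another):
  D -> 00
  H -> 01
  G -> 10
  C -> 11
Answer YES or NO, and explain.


Checking each pair (does one codeword prefix another?):
  D='00' vs H='01': no prefix
  D='00' vs G='10': no prefix
  D='00' vs C='11': no prefix
  H='01' vs D='00': no prefix
  H='01' vs G='10': no prefix
  H='01' vs C='11': no prefix
  G='10' vs D='00': no prefix
  G='10' vs H='01': no prefix
  G='10' vs C='11': no prefix
  C='11' vs D='00': no prefix
  C='11' vs H='01': no prefix
  C='11' vs G='10': no prefix
No violation found over all pairs.

YES -- this is a valid prefix code. No codeword is a prefix of any other codeword.


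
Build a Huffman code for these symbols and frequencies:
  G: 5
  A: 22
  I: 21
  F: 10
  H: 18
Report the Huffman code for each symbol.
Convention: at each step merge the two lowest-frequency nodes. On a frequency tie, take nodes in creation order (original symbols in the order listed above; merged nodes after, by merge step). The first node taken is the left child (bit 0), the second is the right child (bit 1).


Huffman tree construction:
Step 1: Merge G(5) + F(10) = 15
Step 2: Merge (G+F)(15) + H(18) = 33
Step 3: Merge I(21) + A(22) = 43
Step 4: Merge ((G+F)+H)(33) + (I+A)(43) = 76
Read each symbol's code off the tree from the root (left child = 0, right child = 1).

Codes:
  G: 000 (length 3)
  A: 11 (length 2)
  I: 10 (length 2)
  F: 001 (length 3)
  H: 01 (length 2)
Average code length: 167/76 = 2.1974 bits/symbol


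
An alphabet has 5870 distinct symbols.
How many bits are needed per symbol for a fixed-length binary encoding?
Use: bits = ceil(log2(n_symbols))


log2(5870) = 12.5191
Bracket: 2^12 = 4096 < 5870 <= 2^13 = 8192
So ceil(log2(5870)) = 13

bits = ceil(log2(5870)) = ceil(12.5191) = 13 bits


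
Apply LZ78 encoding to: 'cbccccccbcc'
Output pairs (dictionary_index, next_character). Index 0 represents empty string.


LZ78 encoding steps:
Dictionary: {0: ''}
Step 1: w='' (idx 0), next='c' -> output (0, 'c'), add 'c' as idx 1
Step 2: w='' (idx 0), next='b' -> output (0, 'b'), add 'b' as idx 2
Step 3: w='c' (idx 1), next='c' -> output (1, 'c'), add 'cc' as idx 3
Step 4: w='cc' (idx 3), next='c' -> output (3, 'c'), add 'ccc' as idx 4
Step 5: w='c' (idx 1), next='b' -> output (1, 'b'), add 'cb' as idx 5
Step 6: w='cc' (idx 3), end of input -> output (3, '')


Encoded: [(0, 'c'), (0, 'b'), (1, 'c'), (3, 'c'), (1, 'b'), (3, '')]


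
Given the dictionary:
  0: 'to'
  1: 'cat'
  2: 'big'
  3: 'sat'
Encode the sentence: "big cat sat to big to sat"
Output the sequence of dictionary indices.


Look up each word in the dictionary:
  'big' -> 2
  'cat' -> 1
  'sat' -> 3
  'to' -> 0
  'big' -> 2
  'to' -> 0
  'sat' -> 3

Encoded: [2, 1, 3, 0, 2, 0, 3]


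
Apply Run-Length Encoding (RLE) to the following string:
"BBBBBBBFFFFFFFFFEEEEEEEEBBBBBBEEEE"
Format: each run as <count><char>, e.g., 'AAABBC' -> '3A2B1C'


Scanning runs left to right:
  i=0: run of 'B' x 7 -> '7B'
  i=7: run of 'F' x 9 -> '9F'
  i=16: run of 'E' x 8 -> '8E'
  i=24: run of 'B' x 6 -> '6B'
  i=30: run of 'E' x 4 -> '4E'

RLE = 7B9F8E6B4E


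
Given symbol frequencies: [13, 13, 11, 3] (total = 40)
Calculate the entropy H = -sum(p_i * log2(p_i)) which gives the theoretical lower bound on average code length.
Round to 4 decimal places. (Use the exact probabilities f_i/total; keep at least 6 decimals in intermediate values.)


Per-symbol terms -p_i * log2(p_i) with p_i = f_i/40:
  p = 13/40 = 0.325000: log2(p) = -1.621488, -p*log2(p) = 0.526984
  p = 13/40 = 0.325000: log2(p) = -1.621488, -p*log2(p) = 0.526984
  p = 11/40 = 0.275000: log2(p) = -1.862496, -p*log2(p) = 0.512187
  p = 3/40 = 0.075000: log2(p) = -3.736966, -p*log2(p) = 0.280272
H = 0.526984 + 0.526984 + 0.512187 + 0.280272 = 1.846427

H = 1.8464 bits/symbol


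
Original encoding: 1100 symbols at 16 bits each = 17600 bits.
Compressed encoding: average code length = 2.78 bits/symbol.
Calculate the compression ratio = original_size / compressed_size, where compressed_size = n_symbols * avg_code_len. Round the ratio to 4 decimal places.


original_size = n_symbols * orig_bits = 1100 * 16 = 17600 bits
compressed_size = n_symbols * avg_code_len = 1100 * 2.78 = 3058.0 bits
ratio = original_size / compressed_size = 17600 / 3058.0 = 5.7554

Compression ratio = 5.7554


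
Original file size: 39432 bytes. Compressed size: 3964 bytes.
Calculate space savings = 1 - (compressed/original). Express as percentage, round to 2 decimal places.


ratio = compressed/original = 3964/39432 = 0.100527
savings = 1 - ratio = 1 - 0.100527 = 0.899473
as a percentage: 0.899473 * 100 = 89.95%

Space savings = 1 - 3964/39432 = 89.95%


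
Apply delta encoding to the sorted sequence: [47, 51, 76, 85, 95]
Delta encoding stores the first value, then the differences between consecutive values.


First value: 47
Deltas:
  51 - 47 = 4
  76 - 51 = 25
  85 - 76 = 9
  95 - 85 = 10


Delta encoded: [47, 4, 25, 9, 10]


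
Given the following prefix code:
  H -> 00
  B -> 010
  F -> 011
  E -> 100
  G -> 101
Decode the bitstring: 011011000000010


Decoding step by step:
Bits 011 -> F
Bits 011 -> F
Bits 00 -> H
Bits 00 -> H
Bits 00 -> H
Bits 010 -> B


Decoded message: FFHHHB


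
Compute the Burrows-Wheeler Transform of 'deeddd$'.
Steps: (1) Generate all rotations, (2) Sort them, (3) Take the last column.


Rotations (sorted):
  0: $deeddd -> last char: d
  1: d$deedd -> last char: d
  2: dd$deed -> last char: d
  3: ddd$dee -> last char: e
  4: deeddd$ -> last char: $
  5: eddd$de -> last char: e
  6: eeddd$d -> last char: d


BWT = ddde$ed


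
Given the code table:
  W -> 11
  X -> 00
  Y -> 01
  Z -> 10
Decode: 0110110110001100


Decoding:
01 -> Y
10 -> Z
11 -> W
01 -> Y
10 -> Z
00 -> X
11 -> W
00 -> X


Result: YZWYZXWX


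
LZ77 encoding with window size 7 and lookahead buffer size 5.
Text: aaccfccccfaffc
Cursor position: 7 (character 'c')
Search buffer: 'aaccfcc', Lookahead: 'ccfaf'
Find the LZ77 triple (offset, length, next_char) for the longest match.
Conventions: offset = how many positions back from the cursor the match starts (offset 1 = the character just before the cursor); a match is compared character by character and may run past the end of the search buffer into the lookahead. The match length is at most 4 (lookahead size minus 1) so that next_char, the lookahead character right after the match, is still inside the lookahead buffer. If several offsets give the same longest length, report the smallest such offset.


Try each offset into the search buffer:
  offset=1 (pos 6, char 'c'): match length 2
  offset=2 (pos 5, char 'c'): match length 2
  offset=3 (pos 4, char 'f'): match length 0
  offset=4 (pos 3, char 'c'): match length 1
  offset=5 (pos 2, char 'c'): match length 3
  offset=6 (pos 1, char 'a'): match length 0
  offset=7 (pos 0, char 'a'): match length 0
Longest match has length 3 at offset 5.
next_char = character at position 7 + 3 = 10 -> 'a'

Best match: offset=5, length=3 (matching 'ccf' starting at position 2)
LZ77 triple: (5, 3, 'a')


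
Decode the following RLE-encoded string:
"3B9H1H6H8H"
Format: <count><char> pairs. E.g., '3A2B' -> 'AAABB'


Expanding each <count><char> pair:
  3B -> 'BBB'
  9H -> 'HHHHHHHHH'
  1H -> 'H'
  6H -> 'HHHHHH'
  8H -> 'HHHHHHHH'

Decoded = BBBHHHHHHHHHHHHHHHHHHHHHHHH


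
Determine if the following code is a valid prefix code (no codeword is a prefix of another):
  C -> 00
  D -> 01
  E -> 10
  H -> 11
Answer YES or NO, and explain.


Checking each pair (does one codeword prefix another?):
  C='00' vs D='01': no prefix
  C='00' vs E='10': no prefix
  C='00' vs H='11': no prefix
  D='01' vs C='00': no prefix
  D='01' vs E='10': no prefix
  D='01' vs H='11': no prefix
  E='10' vs C='00': no prefix
  E='10' vs D='01': no prefix
  E='10' vs H='11': no prefix
  H='11' vs C='00': no prefix
  H='11' vs D='01': no prefix
  H='11' vs E='10': no prefix
No violation found over all pairs.

YES -- this is a valid prefix code. No codeword is a prefix of any other codeword.


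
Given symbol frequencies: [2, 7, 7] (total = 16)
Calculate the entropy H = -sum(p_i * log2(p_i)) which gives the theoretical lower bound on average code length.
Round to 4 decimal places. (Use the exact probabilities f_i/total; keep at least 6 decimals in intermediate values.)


Per-symbol terms -p_i * log2(p_i) with p_i = f_i/16:
  p = 2/16 = 0.125000: log2(p) = -3.000000, -p*log2(p) = 0.375000
  p = 7/16 = 0.437500: log2(p) = -1.192645, -p*log2(p) = 0.521782
  p = 7/16 = 0.437500: log2(p) = -1.192645, -p*log2(p) = 0.521782
H = 0.375000 + 0.521782 + 0.521782 = 1.418564

H = 1.4186 bits/symbol


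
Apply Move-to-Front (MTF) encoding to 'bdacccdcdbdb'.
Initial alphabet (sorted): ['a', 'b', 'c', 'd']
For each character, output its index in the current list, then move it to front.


MTF encoding:
'b': index 1 in ['a', 'b', 'c', 'd'] -> ['b', 'a', 'c', 'd']
'd': index 3 in ['b', 'a', 'c', 'd'] -> ['d', 'b', 'a', 'c']
'a': index 2 in ['d', 'b', 'a', 'c'] -> ['a', 'd', 'b', 'c']
'c': index 3 in ['a', 'd', 'b', 'c'] -> ['c', 'a', 'd', 'b']
'c': index 0 in ['c', 'a', 'd', 'b'] -> ['c', 'a', 'd', 'b']
'c': index 0 in ['c', 'a', 'd', 'b'] -> ['c', 'a', 'd', 'b']
'd': index 2 in ['c', 'a', 'd', 'b'] -> ['d', 'c', 'a', 'b']
'c': index 1 in ['d', 'c', 'a', 'b'] -> ['c', 'd', 'a', 'b']
'd': index 1 in ['c', 'd', 'a', 'b'] -> ['d', 'c', 'a', 'b']
'b': index 3 in ['d', 'c', 'a', 'b'] -> ['b', 'd', 'c', 'a']
'd': index 1 in ['b', 'd', 'c', 'a'] -> ['d', 'b', 'c', 'a']
'b': index 1 in ['d', 'b', 'c', 'a'] -> ['b', 'd', 'c', 'a']


Output: [1, 3, 2, 3, 0, 0, 2, 1, 1, 3, 1, 1]


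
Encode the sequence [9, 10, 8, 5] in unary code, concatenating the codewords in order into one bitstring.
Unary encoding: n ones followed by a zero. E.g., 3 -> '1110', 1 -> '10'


Encode each number as n ones followed by a terminating 0:
  9 -> 1111111110 (10 bits)
  10 -> 11111111110 (11 bits)
  8 -> 111111110 (9 bits)
  5 -> 111110 (6 bits)
Total length = 10 + 11 + 9 + 6 = 36 bits.

Unary([9, 10, 8, 5]) = 111111111011111111110111111110111110 (36 bits)


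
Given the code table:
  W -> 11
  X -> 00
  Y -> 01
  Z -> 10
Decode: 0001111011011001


Decoding:
00 -> X
01 -> Y
11 -> W
10 -> Z
11 -> W
01 -> Y
10 -> Z
01 -> Y


Result: XYWZWYZY


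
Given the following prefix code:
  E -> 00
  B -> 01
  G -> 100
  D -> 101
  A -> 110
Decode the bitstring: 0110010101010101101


Decoding step by step:
Bits 01 -> B
Bits 100 -> G
Bits 101 -> D
Bits 01 -> B
Bits 01 -> B
Bits 01 -> B
Bits 01 -> B
Bits 101 -> D


Decoded message: BGDBBBBD


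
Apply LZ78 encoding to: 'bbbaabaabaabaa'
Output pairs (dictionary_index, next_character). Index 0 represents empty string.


LZ78 encoding steps:
Dictionary: {0: ''}
Step 1: w='' (idx 0), next='b' -> output (0, 'b'), add 'b' as idx 1
Step 2: w='b' (idx 1), next='b' -> output (1, 'b'), add 'bb' as idx 2
Step 3: w='' (idx 0), next='a' -> output (0, 'a'), add 'a' as idx 3
Step 4: w='a' (idx 3), next='b' -> output (3, 'b'), add 'ab' as idx 4
Step 5: w='a' (idx 3), next='a' -> output (3, 'a'), add 'aa' as idx 5
Step 6: w='b' (idx 1), next='a' -> output (1, 'a'), add 'ba' as idx 6
Step 7: w='ab' (idx 4), next='a' -> output (4, 'a'), add 'aba' as idx 7
Step 8: w='a' (idx 3), end of input -> output (3, '')


Encoded: [(0, 'b'), (1, 'b'), (0, 'a'), (3, 'b'), (3, 'a'), (1, 'a'), (4, 'a'), (3, '')]


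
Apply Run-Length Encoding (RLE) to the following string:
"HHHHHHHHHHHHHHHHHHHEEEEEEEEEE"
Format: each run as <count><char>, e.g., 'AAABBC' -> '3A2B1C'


Scanning runs left to right:
  i=0: run of 'H' x 19 -> '19H'
  i=19: run of 'E' x 10 -> '10E'

RLE = 19H10E


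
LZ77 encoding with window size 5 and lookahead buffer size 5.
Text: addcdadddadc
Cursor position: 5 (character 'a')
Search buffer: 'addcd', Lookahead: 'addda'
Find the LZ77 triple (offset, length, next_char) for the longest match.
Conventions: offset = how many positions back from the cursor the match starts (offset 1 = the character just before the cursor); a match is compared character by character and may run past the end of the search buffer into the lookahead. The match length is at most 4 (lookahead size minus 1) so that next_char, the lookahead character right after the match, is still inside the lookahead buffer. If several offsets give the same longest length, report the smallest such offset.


Try each offset into the search buffer:
  offset=1 (pos 4, char 'd'): match length 0
  offset=2 (pos 3, char 'c'): match length 0
  offset=3 (pos 2, char 'd'): match length 0
  offset=4 (pos 1, char 'd'): match length 0
  offset=5 (pos 0, char 'a'): match length 3
Longest match has length 3 at offset 5.
next_char = character at position 5 + 3 = 8 -> 'd'

Best match: offset=5, length=3 (matching 'add' starting at position 0)
LZ77 triple: (5, 3, 'd')


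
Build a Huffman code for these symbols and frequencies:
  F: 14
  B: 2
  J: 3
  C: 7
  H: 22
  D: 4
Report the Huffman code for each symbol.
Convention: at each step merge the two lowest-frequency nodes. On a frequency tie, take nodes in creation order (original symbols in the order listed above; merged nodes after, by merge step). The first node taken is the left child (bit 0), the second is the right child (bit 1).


Huffman tree construction:
Step 1: Merge B(2) + J(3) = 5
Step 2: Merge D(4) + (B+J)(5) = 9
Step 3: Merge C(7) + (D+(B+J))(9) = 16
Step 4: Merge F(14) + (C+(D+(B+J)))(16) = 30
Step 5: Merge H(22) + (F+(C+(D+(B+J))))(30) = 52
Read each symbol's code off the tree from the root (left child = 0, right child = 1).

Codes:
  F: 10 (length 2)
  B: 11110 (length 5)
  J: 11111 (length 5)
  C: 110 (length 3)
  H: 0 (length 1)
  D: 1110 (length 4)
Average code length: 112/52 = 2.1538 bits/symbol


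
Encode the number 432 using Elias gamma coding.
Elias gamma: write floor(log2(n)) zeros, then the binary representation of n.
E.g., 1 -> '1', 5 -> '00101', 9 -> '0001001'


num_bits = floor(log2(432)) + 1 = 9
leading_zeros = num_bits - 1 = 8
binary(432) = 110110000

Elias gamma(432) = '00000000' + '110110000' = 00000000110110000 (17 bits)


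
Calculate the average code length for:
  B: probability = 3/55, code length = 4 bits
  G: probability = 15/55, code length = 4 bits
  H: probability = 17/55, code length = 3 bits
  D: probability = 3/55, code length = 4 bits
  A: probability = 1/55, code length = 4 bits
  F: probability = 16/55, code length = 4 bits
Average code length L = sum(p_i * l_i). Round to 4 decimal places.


Weighted contributions p_i * l_i:
  B: (3/55) * 4 = 12/55
  G: (15/55) * 4 = 60/55
  H: (17/55) * 3 = 51/55
  D: (3/55) * 4 = 12/55
  A: (1/55) * 4 = 4/55
  F: (16/55) * 4 = 64/55
Sum = (12 + 60 + 51 + 12 + 4 + 64)/55 = 203/55

L = 203/55 = 3.6909 bits/symbol


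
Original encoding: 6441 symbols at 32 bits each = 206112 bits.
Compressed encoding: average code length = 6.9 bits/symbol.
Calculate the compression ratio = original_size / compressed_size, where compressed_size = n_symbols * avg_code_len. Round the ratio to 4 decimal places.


original_size = n_symbols * orig_bits = 6441 * 32 = 206112 bits
compressed_size = n_symbols * avg_code_len = 6441 * 6.9 = 44442.9 bits
ratio = original_size / compressed_size = 206112 / 44442.9 = 4.6377

Compression ratio = 4.6377


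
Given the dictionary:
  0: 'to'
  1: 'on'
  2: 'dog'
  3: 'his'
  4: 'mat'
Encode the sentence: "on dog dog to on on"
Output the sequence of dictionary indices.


Look up each word in the dictionary:
  'on' -> 1
  'dog' -> 2
  'dog' -> 2
  'to' -> 0
  'on' -> 1
  'on' -> 1

Encoded: [1, 2, 2, 0, 1, 1]


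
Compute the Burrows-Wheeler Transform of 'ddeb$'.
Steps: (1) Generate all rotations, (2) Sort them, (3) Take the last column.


Rotations (sorted):
  0: $ddeb -> last char: b
  1: b$dde -> last char: e
  2: ddeb$ -> last char: $
  3: deb$d -> last char: d
  4: eb$dd -> last char: d


BWT = be$dd


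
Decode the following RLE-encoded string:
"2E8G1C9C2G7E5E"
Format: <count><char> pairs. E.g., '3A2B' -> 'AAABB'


Expanding each <count><char> pair:
  2E -> 'EE'
  8G -> 'GGGGGGGG'
  1C -> 'C'
  9C -> 'CCCCCCCCC'
  2G -> 'GG'
  7E -> 'EEEEEEE'
  5E -> 'EEEEE'

Decoded = EEGGGGGGGGCCCCCCCCCCGGEEEEEEEEEEEE


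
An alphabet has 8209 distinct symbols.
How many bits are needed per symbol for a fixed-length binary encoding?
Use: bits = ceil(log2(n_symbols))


log2(8209) = 13.003
Bracket: 2^13 = 8192 < 8209 <= 2^14 = 16384
So ceil(log2(8209)) = 14

bits = ceil(log2(8209)) = ceil(13.003) = 14 bits


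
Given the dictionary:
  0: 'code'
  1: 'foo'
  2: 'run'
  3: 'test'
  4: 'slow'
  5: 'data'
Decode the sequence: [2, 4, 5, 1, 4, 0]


Look up each index in the dictionary:
  2 -> 'run'
  4 -> 'slow'
  5 -> 'data'
  1 -> 'foo'
  4 -> 'slow'
  0 -> 'code'

Decoded: "run slow data foo slow code"


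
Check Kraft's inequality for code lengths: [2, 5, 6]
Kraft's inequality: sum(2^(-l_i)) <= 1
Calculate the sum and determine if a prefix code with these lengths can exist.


Sum = 2^(-2) + 2^(-5) + 2^(-6)
    = 0.25 + 0.03125 + 0.015625
    = 19/64 = 0.296875
Since 0.296875 <= 1, Kraft's inequality IS satisfied.
A prefix code with these lengths CAN exist.

Kraft sum = 0.296875. Satisfied.


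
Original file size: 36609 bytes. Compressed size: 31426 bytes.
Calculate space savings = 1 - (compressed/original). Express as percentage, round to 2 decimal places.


ratio = compressed/original = 31426/36609 = 0.858423
savings = 1 - ratio = 1 - 0.858423 = 0.141577
as a percentage: 0.141577 * 100 = 14.16%

Space savings = 1 - 31426/36609 = 14.16%


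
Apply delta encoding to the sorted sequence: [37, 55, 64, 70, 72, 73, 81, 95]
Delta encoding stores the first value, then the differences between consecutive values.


First value: 37
Deltas:
  55 - 37 = 18
  64 - 55 = 9
  70 - 64 = 6
  72 - 70 = 2
  73 - 72 = 1
  81 - 73 = 8
  95 - 81 = 14


Delta encoded: [37, 18, 9, 6, 2, 1, 8, 14]


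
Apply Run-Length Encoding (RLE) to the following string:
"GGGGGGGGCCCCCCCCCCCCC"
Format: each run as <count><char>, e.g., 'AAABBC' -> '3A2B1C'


Scanning runs left to right:
  i=0: run of 'G' x 8 -> '8G'
  i=8: run of 'C' x 13 -> '13C'

RLE = 8G13C


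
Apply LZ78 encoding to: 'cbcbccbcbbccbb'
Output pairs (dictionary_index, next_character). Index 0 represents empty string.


LZ78 encoding steps:
Dictionary: {0: ''}
Step 1: w='' (idx 0), next='c' -> output (0, 'c'), add 'c' as idx 1
Step 2: w='' (idx 0), next='b' -> output (0, 'b'), add 'b' as idx 2
Step 3: w='c' (idx 1), next='b' -> output (1, 'b'), add 'cb' as idx 3
Step 4: w='c' (idx 1), next='c' -> output (1, 'c'), add 'cc' as idx 4
Step 5: w='b' (idx 2), next='c' -> output (2, 'c'), add 'bc' as idx 5
Step 6: w='b' (idx 2), next='b' -> output (2, 'b'), add 'bb' as idx 6
Step 7: w='cc' (idx 4), next='b' -> output (4, 'b'), add 'ccb' as idx 7
Step 8: w='b' (idx 2), end of input -> output (2, '')


Encoded: [(0, 'c'), (0, 'b'), (1, 'b'), (1, 'c'), (2, 'c'), (2, 'b'), (4, 'b'), (2, '')]


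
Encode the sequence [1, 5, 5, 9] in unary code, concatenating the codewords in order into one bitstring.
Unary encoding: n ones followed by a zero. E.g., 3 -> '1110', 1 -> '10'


Encode each number as n ones followed by a terminating 0:
  1 -> 10 (2 bits)
  5 -> 111110 (6 bits)
  5 -> 111110 (6 bits)
  9 -> 1111111110 (10 bits)
Total length = 2 + 6 + 6 + 10 = 24 bits.

Unary([1, 5, 5, 9]) = 101111101111101111111110 (24 bits)


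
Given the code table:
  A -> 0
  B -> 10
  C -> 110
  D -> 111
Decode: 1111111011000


Decoding:
111 -> D
111 -> D
10 -> B
110 -> C
0 -> A
0 -> A


Result: DDBCAA


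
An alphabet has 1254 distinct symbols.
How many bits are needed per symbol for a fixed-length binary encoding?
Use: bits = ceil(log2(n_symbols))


log2(1254) = 10.2923
Bracket: 2^10 = 1024 < 1254 <= 2^11 = 2048
So ceil(log2(1254)) = 11

bits = ceil(log2(1254)) = ceil(10.2923) = 11 bits


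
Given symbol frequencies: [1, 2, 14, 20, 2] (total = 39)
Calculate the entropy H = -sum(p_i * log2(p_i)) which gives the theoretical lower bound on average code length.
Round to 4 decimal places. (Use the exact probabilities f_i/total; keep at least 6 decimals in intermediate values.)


Per-symbol terms -p_i * log2(p_i) with p_i = f_i/39:
  p = 1/39 = 0.025641: log2(p) = -5.285402, -p*log2(p) = 0.135523
  p = 2/39 = 0.051282: log2(p) = -4.285402, -p*log2(p) = 0.219764
  p = 14/39 = 0.358974: log2(p) = -1.478047, -p*log2(p) = 0.530581
  p = 20/39 = 0.512821: log2(p) = -0.963474, -p*log2(p) = 0.494089
  p = 2/39 = 0.051282: log2(p) = -4.285402, -p*log2(p) = 0.219764
H = 0.135523 + 0.219764 + 0.530581 + 0.494089 + 0.219764 = 1.599721

H = 1.5997 bits/symbol


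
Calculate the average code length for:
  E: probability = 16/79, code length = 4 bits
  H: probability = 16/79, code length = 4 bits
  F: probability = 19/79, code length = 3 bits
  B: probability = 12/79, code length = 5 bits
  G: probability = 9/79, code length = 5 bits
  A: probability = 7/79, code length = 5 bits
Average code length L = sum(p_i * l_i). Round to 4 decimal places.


Weighted contributions p_i * l_i:
  E: (16/79) * 4 = 64/79
  H: (16/79) * 4 = 64/79
  F: (19/79) * 3 = 57/79
  B: (12/79) * 5 = 60/79
  G: (9/79) * 5 = 45/79
  A: (7/79) * 5 = 35/79
Sum = (64 + 64 + 57 + 60 + 45 + 35)/79 = 325/79

L = 325/79 = 4.1139 bits/symbol


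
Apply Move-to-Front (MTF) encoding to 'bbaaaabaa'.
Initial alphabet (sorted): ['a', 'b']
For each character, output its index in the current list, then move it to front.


MTF encoding:
'b': index 1 in ['a', 'b'] -> ['b', 'a']
'b': index 0 in ['b', 'a'] -> ['b', 'a']
'a': index 1 in ['b', 'a'] -> ['a', 'b']
'a': index 0 in ['a', 'b'] -> ['a', 'b']
'a': index 0 in ['a', 'b'] -> ['a', 'b']
'a': index 0 in ['a', 'b'] -> ['a', 'b']
'b': index 1 in ['a', 'b'] -> ['b', 'a']
'a': index 1 in ['b', 'a'] -> ['a', 'b']
'a': index 0 in ['a', 'b'] -> ['a', 'b']


Output: [1, 0, 1, 0, 0, 0, 1, 1, 0]


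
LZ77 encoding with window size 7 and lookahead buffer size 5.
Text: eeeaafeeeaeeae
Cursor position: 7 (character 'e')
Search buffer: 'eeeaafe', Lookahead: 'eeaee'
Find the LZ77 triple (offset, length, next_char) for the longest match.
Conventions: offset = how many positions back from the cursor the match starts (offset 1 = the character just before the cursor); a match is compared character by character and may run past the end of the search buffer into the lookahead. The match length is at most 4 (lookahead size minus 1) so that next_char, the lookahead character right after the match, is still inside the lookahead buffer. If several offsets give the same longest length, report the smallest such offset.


Try each offset into the search buffer:
  offset=1 (pos 6, char 'e'): match length 2
  offset=2 (pos 5, char 'f'): match length 0
  offset=3 (pos 4, char 'a'): match length 0
  offset=4 (pos 3, char 'a'): match length 0
  offset=5 (pos 2, char 'e'): match length 1
  offset=6 (pos 1, char 'e'): match length 3
  offset=7 (pos 0, char 'e'): match length 2
Longest match has length 3 at offset 6.
next_char = character at position 7 + 3 = 10 -> 'e'

Best match: offset=6, length=3 (matching 'eea' starting at position 1)
LZ77 triple: (6, 3, 'e')


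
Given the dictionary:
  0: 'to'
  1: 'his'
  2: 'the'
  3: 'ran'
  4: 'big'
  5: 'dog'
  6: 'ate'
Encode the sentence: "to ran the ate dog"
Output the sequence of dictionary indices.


Look up each word in the dictionary:
  'to' -> 0
  'ran' -> 3
  'the' -> 2
  'ate' -> 6
  'dog' -> 5

Encoded: [0, 3, 2, 6, 5]


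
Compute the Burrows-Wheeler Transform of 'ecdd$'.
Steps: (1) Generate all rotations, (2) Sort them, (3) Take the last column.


Rotations (sorted):
  0: $ecdd -> last char: d
  1: cdd$e -> last char: e
  2: d$ecd -> last char: d
  3: dd$ec -> last char: c
  4: ecdd$ -> last char: $


BWT = dedc$


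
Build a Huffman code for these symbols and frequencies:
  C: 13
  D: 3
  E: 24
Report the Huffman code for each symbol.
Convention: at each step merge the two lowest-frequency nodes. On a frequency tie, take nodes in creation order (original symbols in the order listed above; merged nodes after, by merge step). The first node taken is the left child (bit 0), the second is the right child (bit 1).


Huffman tree construction:
Step 1: Merge D(3) + C(13) = 16
Step 2: Merge (D+C)(16) + E(24) = 40
Read each symbol's code off the tree from the root (left child = 0, right child = 1).

Codes:
  C: 01 (length 2)
  D: 00 (length 2)
  E: 1 (length 1)
Average code length: 56/40 = 1.4000 bits/symbol


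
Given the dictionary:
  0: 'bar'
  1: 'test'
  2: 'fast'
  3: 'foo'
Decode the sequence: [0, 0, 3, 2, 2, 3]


Look up each index in the dictionary:
  0 -> 'bar'
  0 -> 'bar'
  3 -> 'foo'
  2 -> 'fast'
  2 -> 'fast'
  3 -> 'foo'

Decoded: "bar bar foo fast fast foo"


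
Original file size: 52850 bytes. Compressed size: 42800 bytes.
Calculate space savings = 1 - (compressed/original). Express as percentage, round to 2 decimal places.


ratio = compressed/original = 42800/52850 = 0.809839
savings = 1 - ratio = 1 - 0.809839 = 0.190161
as a percentage: 0.190161 * 100 = 19.02%

Space savings = 1 - 42800/52850 = 19.02%


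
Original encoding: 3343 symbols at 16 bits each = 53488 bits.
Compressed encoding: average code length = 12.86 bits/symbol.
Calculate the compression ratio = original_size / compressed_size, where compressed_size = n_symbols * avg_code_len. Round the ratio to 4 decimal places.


original_size = n_symbols * orig_bits = 3343 * 16 = 53488 bits
compressed_size = n_symbols * avg_code_len = 3343 * 12.86 = 42990.98 bits
ratio = original_size / compressed_size = 53488 / 42990.98 = 1.2442

Compression ratio = 1.2442


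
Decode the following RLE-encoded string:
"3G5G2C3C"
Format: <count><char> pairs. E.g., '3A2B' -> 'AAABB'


Expanding each <count><char> pair:
  3G -> 'GGG'
  5G -> 'GGGGG'
  2C -> 'CC'
  3C -> 'CCC'

Decoded = GGGGGGGGCCCCC


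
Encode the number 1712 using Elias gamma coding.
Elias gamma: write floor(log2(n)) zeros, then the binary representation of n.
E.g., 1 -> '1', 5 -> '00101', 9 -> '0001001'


num_bits = floor(log2(1712)) + 1 = 11
leading_zeros = num_bits - 1 = 10
binary(1712) = 11010110000

Elias gamma(1712) = '0000000000' + '11010110000' = 000000000011010110000 (21 bits)


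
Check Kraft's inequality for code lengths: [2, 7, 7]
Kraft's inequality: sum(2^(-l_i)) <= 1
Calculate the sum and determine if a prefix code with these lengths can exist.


Sum = 2^(-2) + 2^(-7) + 2^(-7)
    = 0.25 + 0.0078125 + 0.0078125
    = 34/128 = 0.265625
Since 0.265625 <= 1, Kraft's inequality IS satisfied.
A prefix code with these lengths CAN exist.

Kraft sum = 0.265625. Satisfied.


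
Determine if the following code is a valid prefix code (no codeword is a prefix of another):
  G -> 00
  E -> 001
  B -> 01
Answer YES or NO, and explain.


Checking each pair (does one codeword prefix another?):
  G='00' vs E='001': prefix -- VIOLATION

NO -- this is NOT a valid prefix code. G (00) is a prefix of E (001).


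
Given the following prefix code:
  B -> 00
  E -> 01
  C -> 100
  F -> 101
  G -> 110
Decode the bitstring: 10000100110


Decoding step by step:
Bits 100 -> C
Bits 00 -> B
Bits 100 -> C
Bits 110 -> G


Decoded message: CBCG


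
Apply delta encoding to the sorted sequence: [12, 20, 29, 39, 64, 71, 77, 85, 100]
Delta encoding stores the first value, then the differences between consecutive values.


First value: 12
Deltas:
  20 - 12 = 8
  29 - 20 = 9
  39 - 29 = 10
  64 - 39 = 25
  71 - 64 = 7
  77 - 71 = 6
  85 - 77 = 8
  100 - 85 = 15


Delta encoded: [12, 8, 9, 10, 25, 7, 6, 8, 15]


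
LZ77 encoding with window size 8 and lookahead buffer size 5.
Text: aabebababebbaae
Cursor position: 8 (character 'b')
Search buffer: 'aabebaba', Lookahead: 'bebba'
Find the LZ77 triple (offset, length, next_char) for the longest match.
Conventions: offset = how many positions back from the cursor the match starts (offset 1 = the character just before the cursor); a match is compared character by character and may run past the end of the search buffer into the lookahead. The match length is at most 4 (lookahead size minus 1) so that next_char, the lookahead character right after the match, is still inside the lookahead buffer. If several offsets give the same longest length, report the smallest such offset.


Try each offset into the search buffer:
  offset=1 (pos 7, char 'a'): match length 0
  offset=2 (pos 6, char 'b'): match length 1
  offset=3 (pos 5, char 'a'): match length 0
  offset=4 (pos 4, char 'b'): match length 1
  offset=5 (pos 3, char 'e'): match length 0
  offset=6 (pos 2, char 'b'): match length 3
  offset=7 (pos 1, char 'a'): match length 0
  offset=8 (pos 0, char 'a'): match length 0
Longest match has length 3 at offset 6.
next_char = character at position 8 + 3 = 11 -> 'b'

Best match: offset=6, length=3 (matching 'beb' starting at position 2)
LZ77 triple: (6, 3, 'b')


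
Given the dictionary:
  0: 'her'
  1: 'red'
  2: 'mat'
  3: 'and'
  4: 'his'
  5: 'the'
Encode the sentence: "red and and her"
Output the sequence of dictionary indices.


Look up each word in the dictionary:
  'red' -> 1
  'and' -> 3
  'and' -> 3
  'her' -> 0

Encoded: [1, 3, 3, 0]
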